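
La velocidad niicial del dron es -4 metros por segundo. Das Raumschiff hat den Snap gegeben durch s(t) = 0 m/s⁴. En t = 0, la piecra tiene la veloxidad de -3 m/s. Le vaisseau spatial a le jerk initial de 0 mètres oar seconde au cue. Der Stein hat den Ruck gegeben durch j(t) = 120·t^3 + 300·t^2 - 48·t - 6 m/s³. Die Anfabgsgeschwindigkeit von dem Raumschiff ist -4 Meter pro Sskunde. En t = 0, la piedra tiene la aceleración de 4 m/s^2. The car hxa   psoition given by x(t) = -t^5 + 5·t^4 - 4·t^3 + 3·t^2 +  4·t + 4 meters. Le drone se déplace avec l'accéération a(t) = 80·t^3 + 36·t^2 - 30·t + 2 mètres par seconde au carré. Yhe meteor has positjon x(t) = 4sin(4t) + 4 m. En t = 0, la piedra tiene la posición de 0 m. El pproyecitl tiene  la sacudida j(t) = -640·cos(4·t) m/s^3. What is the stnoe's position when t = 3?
We need to integrate our jerk equation j(t) = 120·t^3 + 300·t^2 - 48·t - 6 3 times. Taking ∫j(t)dt and applying a(0) = 4, we find a(t) = 30·t^4 + 100·t^3 - 24·t^2 - 6·t + 4. The antiderivative of acceleration is velocity. Using v(0) = -3, we get v(t) = 6·t^5 + 25·t^4 - 8·t^3 - 3·t^2 + 4·t - 3. Finding the integral of v(t) and using x(0) = 0: x(t) = t^6 + 5·t^5 - 2·t^4 - t^3 + 2·t^2 - 3·t. Using x(t) = t^6 + 5·t^5 - 2·t^4 - t^3 + 2·t^2 - 3·t and substituting t = 3, we find x = 1764.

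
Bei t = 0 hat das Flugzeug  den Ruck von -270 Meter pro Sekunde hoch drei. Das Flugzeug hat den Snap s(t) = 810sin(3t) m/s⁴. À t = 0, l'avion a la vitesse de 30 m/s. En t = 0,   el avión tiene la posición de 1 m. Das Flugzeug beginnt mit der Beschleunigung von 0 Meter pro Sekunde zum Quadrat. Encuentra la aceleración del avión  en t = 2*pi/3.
Partiendo del snap s(t) = 810·sin(3·t), tomamos 2 integrales. Integrando el snap y usando la condición inicial j(0) = -270, obtenemos j(t) = -270·cos(3·t). La antiderivada de la sacudida, con a(0) = 0, da la aceleración: a(t) = -90·sin(3·t). Tenemos la aceleración a(t) = -90·sin(3·t). Sustituyendo t = 2*pi/3: a(2*pi/3) = 0.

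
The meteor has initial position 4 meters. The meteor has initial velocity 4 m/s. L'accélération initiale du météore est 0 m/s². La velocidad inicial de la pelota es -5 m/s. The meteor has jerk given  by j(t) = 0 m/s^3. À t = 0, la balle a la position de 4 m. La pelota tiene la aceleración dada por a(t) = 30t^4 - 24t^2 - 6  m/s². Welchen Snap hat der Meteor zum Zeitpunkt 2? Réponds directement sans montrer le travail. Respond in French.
La réponse est 0.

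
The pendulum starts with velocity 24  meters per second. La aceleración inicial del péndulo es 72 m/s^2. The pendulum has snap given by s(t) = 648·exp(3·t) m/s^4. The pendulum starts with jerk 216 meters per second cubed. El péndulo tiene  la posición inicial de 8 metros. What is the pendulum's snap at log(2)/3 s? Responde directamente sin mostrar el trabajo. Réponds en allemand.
Der Snap bei t = log(2)/3 ist s = 1296.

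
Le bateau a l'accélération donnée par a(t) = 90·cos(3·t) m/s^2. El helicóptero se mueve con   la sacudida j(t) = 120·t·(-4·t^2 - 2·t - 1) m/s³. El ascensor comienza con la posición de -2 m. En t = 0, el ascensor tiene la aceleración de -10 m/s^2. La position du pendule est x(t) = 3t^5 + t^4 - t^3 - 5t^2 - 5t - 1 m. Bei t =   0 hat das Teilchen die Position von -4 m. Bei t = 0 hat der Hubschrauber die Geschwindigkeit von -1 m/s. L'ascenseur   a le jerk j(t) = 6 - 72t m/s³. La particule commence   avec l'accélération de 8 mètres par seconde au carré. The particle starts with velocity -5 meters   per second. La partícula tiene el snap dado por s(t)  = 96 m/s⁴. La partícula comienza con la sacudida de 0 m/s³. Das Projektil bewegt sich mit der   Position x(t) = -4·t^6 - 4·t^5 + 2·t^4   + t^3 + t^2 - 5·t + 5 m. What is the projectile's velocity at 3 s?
We must differentiate our position equation x(t) = -4·t^6 - 4·t^5 + 2·t^4 + t^3 + t^2 - 5·t + 5 1 time. The derivative of position gives velocity: v(t) = -24·t^5 - 20·t^4 + 8·t^3 + 3·t^2 + 2·t - 5. Using v(t) = -24·t^5 - 20·t^4 + 8·t^3 + 3·t^2 + 2·t - 5 and substituting t = 3, we find v = -7208.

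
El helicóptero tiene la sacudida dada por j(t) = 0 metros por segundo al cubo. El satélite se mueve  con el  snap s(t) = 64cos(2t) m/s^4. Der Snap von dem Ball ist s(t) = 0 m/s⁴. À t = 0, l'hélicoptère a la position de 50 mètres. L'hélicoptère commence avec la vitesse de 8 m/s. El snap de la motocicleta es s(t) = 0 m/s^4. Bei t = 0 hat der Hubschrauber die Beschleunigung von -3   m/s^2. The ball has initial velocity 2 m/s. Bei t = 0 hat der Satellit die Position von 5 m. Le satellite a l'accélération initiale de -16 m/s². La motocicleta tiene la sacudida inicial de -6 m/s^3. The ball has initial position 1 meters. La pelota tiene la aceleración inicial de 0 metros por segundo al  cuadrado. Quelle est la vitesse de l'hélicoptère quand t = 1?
Pour résoudre ceci, nous devons prendre 2 intégrales de notre équation du jerk j(t) = 0. La primitive du jerk, avec a(0) = -3, donne l'accélération: a(t) = -3. L'intégrale de l'accélération est la vitesse. En utilisant v(0) = 8, nous obtenons v(t) = 8 - 3·t. De l'équation de la vitesse v(t) = 8 - 3·t, nous substituons t = 1 pour obtenir v = 5.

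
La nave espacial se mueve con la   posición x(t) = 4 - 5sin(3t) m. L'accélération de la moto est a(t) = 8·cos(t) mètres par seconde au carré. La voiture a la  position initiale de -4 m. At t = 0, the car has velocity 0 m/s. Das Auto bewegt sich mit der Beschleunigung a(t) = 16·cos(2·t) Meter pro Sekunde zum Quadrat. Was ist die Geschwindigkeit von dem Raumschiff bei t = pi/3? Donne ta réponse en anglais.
To solve this, we need to take 1 derivative of our position equation x(t) = 4 - 5·sin(3·t). Differentiating position, we get velocity: v(t) = -15·cos(3·t). We have velocity v(t) = -15·cos(3·t). Substituting t = pi/3: v(pi/3) = 15.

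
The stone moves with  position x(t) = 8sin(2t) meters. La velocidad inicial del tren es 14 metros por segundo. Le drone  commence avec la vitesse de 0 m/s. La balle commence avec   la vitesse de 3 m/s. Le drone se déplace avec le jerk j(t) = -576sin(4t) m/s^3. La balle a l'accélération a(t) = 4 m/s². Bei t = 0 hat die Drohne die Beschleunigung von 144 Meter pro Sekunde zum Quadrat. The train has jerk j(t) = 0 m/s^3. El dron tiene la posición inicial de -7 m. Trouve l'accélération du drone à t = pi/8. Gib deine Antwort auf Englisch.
To find the answer, we compute 1 antiderivative of j(t) = -576·sin(4·t). Taking ∫j(t)dt and applying a(0) = 144, we find a(t) = 144·cos(4·t). From the given acceleration equation a(t) = 144·cos(4·t), we substitute t = pi/8 to get a = 0.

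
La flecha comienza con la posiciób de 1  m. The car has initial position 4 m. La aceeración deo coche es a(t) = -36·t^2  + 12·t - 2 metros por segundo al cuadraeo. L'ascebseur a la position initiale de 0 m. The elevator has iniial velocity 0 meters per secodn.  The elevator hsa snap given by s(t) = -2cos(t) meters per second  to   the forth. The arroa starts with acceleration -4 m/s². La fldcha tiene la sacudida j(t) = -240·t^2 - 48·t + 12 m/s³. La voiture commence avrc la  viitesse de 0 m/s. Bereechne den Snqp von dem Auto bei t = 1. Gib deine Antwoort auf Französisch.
En partant de l'accélération a(t) = -36·t^2 + 12·t - 2, nous prenons 2 dérivées. La dérivée de l'accélération donne le jerk: j(t) = 12 - 72·t. En prenant d/dt de j(t), nous trouvons s(t) = -72. Nous avons le snap s(t) = -72. En substituant t = 1: s(1) = -72.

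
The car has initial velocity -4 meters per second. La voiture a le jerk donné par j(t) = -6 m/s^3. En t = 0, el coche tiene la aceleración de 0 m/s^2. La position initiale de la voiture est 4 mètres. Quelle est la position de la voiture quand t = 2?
En partant du jerk j(t) = -6, nous prenons 3 primitives. L'intégrale du jerk, avec a(0) = 0, donne l'accélération: a(t) = -6·t. En intégrant l'accélération et en utilisant la condition initiale v(0) = -4, nous obtenons v(t) = -3·t^2 - 4. En intégrant la vitesse et en utilisant la condition initiale x(0) = 4, nous obtenons x(t) = -t^3 - 4·t + 4. Nous avons la position x(t) = -t^3 - 4·t + 4. En substituant t = 2: x(2) = -12.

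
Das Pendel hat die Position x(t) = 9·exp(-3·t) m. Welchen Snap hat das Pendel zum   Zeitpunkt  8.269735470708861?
Wir müssen unsere Gleichung für die Position x(t) = 9·exp(-3·t) 4-mal ableiten. Mit d/dt von x(t) finden wir v(t) = -27·exp(-3·t). Mit d/dt von v(t) finden wir a(t) = 81·exp(-3·t). Durch Ableiten von der Beschleunigung erhalten wir den Ruck: j(t) = -243·exp(-3·t). Die Ableitung von dem Ruck ergibt den Snap: s(t) = 729·exp(-3·t). Aus der Gleichung für den Snap s(t) = 729·exp(-3·t), setzen wir t = 8.269735470708861 ein und erhalten s = 1.22525387060385E-8.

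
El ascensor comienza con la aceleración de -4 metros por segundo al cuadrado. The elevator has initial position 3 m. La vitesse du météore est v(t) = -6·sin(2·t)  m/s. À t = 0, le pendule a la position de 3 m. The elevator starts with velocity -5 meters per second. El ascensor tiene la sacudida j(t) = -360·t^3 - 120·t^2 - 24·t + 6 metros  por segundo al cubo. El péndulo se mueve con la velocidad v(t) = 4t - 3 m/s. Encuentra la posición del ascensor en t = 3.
Debemos encontrar la integral de nuestra ecuación de la sacudida j(t) = -360·t^3 - 120·t^2 - 24·t + 6 3 veces. Tomando ∫j(t)dt y aplicando a(0) = -4, encontramos a(t) = -90·t^4 - 40·t^3 - 12·t^2 + 6·t - 4. Tomando ∫a(t)dt y aplicando v(0) = -5, encontramos v(t) = -18·t^5 - 10·t^4 - 4·t^3 + 3·t^2 - 4·t - 5. La integral de la velocidad es la posición. Usando x(0) = 3, obtenemos x(t) = -3·t^6 - 2·t^5 - t^4 + t^3 - 2·t^2 - 5·t + 3. De la ecuación de la posición x(t) = -3·t^6 - 2·t^5 - t^4 + t^3 - 2·t^2 - 5·t + 3, sustituimos t = 3 para obtener x = -2757.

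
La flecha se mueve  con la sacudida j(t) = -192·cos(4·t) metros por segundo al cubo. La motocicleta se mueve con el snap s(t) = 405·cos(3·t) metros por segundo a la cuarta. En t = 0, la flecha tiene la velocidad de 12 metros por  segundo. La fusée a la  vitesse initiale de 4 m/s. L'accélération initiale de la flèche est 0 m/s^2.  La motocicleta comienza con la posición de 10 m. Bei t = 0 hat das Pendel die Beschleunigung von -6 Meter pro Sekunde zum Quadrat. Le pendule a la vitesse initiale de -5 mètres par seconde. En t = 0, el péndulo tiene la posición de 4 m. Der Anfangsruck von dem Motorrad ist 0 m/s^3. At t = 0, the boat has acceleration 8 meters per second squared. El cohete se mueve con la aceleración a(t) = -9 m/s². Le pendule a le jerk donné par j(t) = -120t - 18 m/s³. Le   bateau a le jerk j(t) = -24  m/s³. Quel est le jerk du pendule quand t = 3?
En utilisant j(t) = -120·t - 18 et en substituant t = 3, nous trouvons j = -378.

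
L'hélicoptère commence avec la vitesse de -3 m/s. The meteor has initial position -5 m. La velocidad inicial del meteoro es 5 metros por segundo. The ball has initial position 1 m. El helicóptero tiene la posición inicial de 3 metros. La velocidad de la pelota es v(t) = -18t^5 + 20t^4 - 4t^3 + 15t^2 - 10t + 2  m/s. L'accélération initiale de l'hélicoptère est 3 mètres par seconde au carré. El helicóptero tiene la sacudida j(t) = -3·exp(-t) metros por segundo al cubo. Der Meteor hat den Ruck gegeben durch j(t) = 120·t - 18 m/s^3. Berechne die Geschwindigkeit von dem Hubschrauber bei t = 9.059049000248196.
Wir müssen die Stammfunktion unserer Gleichung für den Ruck j(t) = -3·exp(-t) 2-mal finden. Die Stammfunktion von dem Ruck, mit a(0) = 3, ergibt die Beschleunigung: a(t) = 3·exp(-t). Mit ∫a(t)dt und Anwendung von v(0) = -3, finden wir v(t) = -3·exp(-t). Aus der Gleichung für die Geschwindigkeit v(t) = -3·exp(-t), setzen wir t = 9.059049000248196 ein und erhalten v = -0.000349000671540081.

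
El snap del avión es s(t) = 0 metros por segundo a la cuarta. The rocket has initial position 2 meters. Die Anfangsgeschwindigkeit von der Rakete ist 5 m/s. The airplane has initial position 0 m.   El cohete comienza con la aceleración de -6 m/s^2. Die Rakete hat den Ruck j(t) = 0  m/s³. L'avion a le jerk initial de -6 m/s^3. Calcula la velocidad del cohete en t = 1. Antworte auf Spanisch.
Para resolver esto, necesitamos tomar 2 antiderivadas de nuestra ecuación de la sacudida j(t) = 0. La integral de la sacudida es la aceleración. Usando a(0) = -6, obtenemos a(t) = -6. Integrando la aceleración y usando la condición inicial v(0) = 5, obtenemos v(t) = 5 - 6·t. Usando v(t) = 5 - 6·t y sustituyendo t = 1, encontramos v = -1.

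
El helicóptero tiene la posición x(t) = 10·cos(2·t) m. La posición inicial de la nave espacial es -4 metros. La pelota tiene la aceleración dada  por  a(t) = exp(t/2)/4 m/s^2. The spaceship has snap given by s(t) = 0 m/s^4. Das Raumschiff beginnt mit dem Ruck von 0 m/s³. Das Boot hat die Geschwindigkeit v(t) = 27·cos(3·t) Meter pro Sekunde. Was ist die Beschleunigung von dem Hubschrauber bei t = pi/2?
Wir müssen unsere Gleichung für die Position x(t) = 10·cos(2·t) 2-mal ableiten. Mit d/dt von x(t) finden wir v(t) = -20·sin(2·t). Die Ableitung von der Geschwindigkeit ergibt die Beschleunigung: a(t) = -40·cos(2·t). Aus der Gleichung für die Beschleunigung a(t) = -40·cos(2·t), setzen wir t = pi/2 ein und erhalten a = 40.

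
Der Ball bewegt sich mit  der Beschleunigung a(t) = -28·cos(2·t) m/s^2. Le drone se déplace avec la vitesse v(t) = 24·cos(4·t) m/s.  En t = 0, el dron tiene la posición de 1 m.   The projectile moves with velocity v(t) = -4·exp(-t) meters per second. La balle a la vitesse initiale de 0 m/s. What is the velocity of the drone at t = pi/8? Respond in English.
We have velocity v(t) = 24·cos(4·t). Substituting t = pi/8: v(pi/8) = 0.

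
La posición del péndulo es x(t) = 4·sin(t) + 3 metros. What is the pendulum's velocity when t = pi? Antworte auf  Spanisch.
Debemos derivar nuestra ecuación de la posición x(t) = 4·sin(t) + 3 1 vez. La derivada de la posición da la velocidad: v(t) = 4·cos(t). Tenemos la velocidad v(t) = 4·cos(t). Sustituyendo t = pi: v(pi) = -4.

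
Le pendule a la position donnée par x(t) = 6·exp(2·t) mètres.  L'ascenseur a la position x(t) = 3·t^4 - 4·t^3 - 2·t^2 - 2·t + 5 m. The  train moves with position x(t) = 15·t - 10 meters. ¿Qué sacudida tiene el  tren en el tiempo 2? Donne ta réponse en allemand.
Wir müssen unsere Gleichung für die Position x(t) = 15·t - 10 3-mal ableiten. Die Ableitung von der Position ergibt die Geschwindigkeit: v(t) = 15. Durch Ableiten von der Geschwindigkeit erhalten wir die Beschleunigung: a(t) = 0. Mit d/dt von a(t) finden wir j(t) = 0. Mit j(t) = 0 und Einsetzen von t = 2, finden wir j = 0.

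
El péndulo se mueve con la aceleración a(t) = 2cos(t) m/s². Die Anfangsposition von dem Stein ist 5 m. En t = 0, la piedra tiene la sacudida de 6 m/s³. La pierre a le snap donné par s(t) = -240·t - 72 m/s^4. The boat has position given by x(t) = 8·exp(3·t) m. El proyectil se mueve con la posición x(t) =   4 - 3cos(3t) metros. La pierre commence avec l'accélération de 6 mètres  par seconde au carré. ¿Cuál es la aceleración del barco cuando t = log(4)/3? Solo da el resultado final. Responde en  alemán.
Die Beschleunigung bei t = log(4)/3 ist a = 288.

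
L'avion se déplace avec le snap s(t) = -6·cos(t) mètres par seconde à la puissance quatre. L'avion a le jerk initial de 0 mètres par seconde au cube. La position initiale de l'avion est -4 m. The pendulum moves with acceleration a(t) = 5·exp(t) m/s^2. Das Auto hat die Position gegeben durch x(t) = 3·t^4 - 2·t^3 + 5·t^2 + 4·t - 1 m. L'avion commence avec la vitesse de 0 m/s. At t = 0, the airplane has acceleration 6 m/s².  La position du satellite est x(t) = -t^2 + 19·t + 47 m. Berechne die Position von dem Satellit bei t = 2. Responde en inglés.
Using x(t) = -t^2 + 19·t + 47 and substituting t = 2, we find x = 81.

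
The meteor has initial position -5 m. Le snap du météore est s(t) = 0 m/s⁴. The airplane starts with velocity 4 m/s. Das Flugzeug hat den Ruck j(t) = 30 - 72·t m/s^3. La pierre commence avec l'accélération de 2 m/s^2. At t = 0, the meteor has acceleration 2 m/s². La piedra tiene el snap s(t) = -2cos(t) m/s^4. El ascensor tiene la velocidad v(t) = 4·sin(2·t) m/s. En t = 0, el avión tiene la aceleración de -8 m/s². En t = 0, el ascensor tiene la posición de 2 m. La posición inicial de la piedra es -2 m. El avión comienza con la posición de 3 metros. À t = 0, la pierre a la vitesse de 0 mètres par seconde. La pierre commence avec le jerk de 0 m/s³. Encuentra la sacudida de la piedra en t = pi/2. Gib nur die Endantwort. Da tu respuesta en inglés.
The answer is -2.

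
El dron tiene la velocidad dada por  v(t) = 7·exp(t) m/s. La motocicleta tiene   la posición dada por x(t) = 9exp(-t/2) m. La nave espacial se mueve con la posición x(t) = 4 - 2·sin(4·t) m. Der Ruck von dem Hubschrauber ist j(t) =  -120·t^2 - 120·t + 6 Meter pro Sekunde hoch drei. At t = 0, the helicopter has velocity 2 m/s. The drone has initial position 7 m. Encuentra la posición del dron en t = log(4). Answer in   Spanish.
Para resolver esto, necesitamos tomar 1 integral de nuestra ecuación de la velocidad v(t) = 7·exp(t). La integral de la velocidad, con x(0) = 7, da la posición: x(t) = 7·exp(t). Usando x(t) = 7·exp(t) y sustituyendo t = log(4), encontramos x = 28.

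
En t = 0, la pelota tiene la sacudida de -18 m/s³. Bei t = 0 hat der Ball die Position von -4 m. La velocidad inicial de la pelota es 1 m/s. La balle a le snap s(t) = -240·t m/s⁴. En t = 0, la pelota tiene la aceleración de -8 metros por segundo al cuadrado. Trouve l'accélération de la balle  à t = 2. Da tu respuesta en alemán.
Ausgehend von dem Snap s(t) = -240·t, nehmen wir 2 Integrale. Durch Integration von dem Snap und Verwendung der Anfangsbedingung j(0) = -18, erhalten wir j(t) = -120·t^2 - 18. Die Stammfunktion von dem Ruck, mit a(0) = -8, ergibt die Beschleunigung: a(t) = -40·t^3 - 18·t - 8. Aus der Gleichung für die Beschleunigung a(t) = -40·t^3 - 18·t - 8, setzen wir t = 2 ein und erhalten a = -364.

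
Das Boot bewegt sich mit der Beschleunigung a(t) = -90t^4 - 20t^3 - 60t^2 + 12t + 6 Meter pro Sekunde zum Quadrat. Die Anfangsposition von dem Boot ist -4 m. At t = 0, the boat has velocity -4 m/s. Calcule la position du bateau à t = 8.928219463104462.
En partant de l'accélération a(t) = -90·t^4 - 20·t^3 - 60·t^2 + 12·t + 6, nous prenons 2 primitives. L'intégrale de l'accélération est la vitesse. En utilisant v(0) = -4, nous obtenons v(t) = -18·t^5 - 5·t^4 - 20·t^3 + 6·t^2 + 6·t - 4. La primitive de la vitesse, avec x(0) = -4, donne la position: x(t) = -3·t^6 - t^5 - 5·t^4 + 2·t^3 + 3·t^2 - 4·t - 4. Nous avons la position x(t) = -3·t^6 - t^5 - 5·t^4 + 2·t^3 + 3·t^2 - 4·t - 4. En substituant t = 8.928219463104462: x(8.928219463104462) = -1606413.49019871.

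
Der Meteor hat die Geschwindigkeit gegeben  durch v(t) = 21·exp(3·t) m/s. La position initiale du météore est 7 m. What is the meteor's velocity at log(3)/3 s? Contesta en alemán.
Mit v(t) = 21·exp(3·t) und Einsetzen von t = log(3)/3, finden wir v = 63.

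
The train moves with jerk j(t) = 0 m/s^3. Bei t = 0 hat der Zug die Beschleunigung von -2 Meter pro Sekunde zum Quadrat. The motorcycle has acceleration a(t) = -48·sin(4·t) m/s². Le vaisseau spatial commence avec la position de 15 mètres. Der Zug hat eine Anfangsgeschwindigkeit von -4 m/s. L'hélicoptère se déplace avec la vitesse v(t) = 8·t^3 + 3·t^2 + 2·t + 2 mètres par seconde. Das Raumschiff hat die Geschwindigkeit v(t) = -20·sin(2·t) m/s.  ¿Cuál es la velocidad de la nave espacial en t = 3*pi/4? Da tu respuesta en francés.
De l'équation de la vitesse v(t) = -20·sin(2·t), nous substituons t = 3*pi/4 pour obtenir v = 20.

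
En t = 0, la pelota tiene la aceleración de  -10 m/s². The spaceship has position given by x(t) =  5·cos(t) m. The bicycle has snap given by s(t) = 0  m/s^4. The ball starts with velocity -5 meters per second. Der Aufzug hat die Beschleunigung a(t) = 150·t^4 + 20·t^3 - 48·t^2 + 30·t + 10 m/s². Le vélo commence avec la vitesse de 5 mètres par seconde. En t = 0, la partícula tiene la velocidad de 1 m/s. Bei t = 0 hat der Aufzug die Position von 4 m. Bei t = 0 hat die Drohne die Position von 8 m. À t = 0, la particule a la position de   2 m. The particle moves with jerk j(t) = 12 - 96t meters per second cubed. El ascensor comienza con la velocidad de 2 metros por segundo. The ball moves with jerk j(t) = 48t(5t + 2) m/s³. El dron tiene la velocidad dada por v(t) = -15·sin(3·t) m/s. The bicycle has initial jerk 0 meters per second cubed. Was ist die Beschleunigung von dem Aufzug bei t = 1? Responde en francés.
Nous avons l'accélération a(t) = 150·t^4 + 20·t^3 - 48·t^2 + 30·t + 10. En substituant t = 1: a(1) = 162.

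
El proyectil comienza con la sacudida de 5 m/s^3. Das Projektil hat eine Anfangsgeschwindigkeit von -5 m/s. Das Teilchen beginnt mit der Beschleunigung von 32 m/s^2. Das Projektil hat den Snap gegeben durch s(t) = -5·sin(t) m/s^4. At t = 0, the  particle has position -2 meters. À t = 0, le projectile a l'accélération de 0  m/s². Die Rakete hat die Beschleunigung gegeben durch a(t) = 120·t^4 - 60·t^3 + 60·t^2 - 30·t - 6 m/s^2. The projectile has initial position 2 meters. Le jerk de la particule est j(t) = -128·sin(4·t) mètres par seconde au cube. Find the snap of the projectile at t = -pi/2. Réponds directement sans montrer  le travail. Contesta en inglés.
s(-pi/2) = 5.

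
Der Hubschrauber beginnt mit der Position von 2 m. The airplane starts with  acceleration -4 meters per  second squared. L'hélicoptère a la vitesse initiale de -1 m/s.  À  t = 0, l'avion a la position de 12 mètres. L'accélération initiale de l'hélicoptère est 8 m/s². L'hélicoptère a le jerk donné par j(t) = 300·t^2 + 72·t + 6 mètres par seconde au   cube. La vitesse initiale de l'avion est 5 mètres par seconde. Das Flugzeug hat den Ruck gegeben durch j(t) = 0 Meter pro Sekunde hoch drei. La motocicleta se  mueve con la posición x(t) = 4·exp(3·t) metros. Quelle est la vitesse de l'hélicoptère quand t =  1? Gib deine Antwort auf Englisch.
To find the answer, we compute 2 antiderivatives of j(t) = 300·t^2 + 72·t + 6. Integrating jerk and using the initial condition a(0) = 8, we get a(t) = 100·t^3 + 36·t^2 + 6·t + 8. Finding the antiderivative of a(t) and using v(0) = -1: v(t) = 25·t^4 + 12·t^3 + 3·t^2 + 8·t - 1. From the given velocity equation v(t) = 25·t^4 + 12·t^3 + 3·t^2 + 8·t - 1, we substitute t = 1 to get v = 47.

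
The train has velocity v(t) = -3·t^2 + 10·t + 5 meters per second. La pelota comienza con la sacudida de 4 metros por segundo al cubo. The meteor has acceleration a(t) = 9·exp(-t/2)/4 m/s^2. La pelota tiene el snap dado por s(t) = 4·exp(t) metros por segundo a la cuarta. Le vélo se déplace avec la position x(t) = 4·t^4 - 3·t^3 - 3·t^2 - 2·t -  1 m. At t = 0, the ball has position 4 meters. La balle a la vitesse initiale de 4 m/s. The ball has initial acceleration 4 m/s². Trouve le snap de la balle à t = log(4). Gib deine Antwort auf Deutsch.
Aus der Gleichung für den Snap s(t) = 4·exp(t), setzen wir t = log(4) ein und erhalten s = 16.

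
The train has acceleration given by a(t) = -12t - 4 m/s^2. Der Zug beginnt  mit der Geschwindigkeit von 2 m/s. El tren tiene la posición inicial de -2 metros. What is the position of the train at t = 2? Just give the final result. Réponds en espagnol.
La posición en t = 2 es x = -22.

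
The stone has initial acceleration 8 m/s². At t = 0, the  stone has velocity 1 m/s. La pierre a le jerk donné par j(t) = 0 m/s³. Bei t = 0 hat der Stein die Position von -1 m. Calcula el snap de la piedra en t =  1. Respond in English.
Starting from jerk j(t) = 0, we take 1 derivative. Taking d/dt of j(t), we find s(t) = 0. Using s(t) = 0 and substituting t = 1, we find s = 0.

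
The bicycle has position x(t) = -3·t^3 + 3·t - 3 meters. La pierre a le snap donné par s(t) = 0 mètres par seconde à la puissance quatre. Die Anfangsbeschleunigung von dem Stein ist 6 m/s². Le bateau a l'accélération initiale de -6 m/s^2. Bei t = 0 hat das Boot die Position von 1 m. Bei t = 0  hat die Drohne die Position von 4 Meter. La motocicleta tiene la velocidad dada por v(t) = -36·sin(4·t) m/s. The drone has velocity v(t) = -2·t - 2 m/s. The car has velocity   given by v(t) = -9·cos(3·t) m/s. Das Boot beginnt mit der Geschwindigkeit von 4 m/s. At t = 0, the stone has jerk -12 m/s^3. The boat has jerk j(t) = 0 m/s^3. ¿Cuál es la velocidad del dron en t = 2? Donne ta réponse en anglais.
Using v(t) = -2·t - 2 and substituting t = 2, we find v = -6.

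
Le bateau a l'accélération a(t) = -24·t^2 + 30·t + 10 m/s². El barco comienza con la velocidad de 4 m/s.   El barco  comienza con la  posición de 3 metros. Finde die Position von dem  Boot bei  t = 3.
Wir müssen unsere Gleichung für die Beschleunigung a(t) = -24·t^2 + 30·t + 10 2-mal integrieren. Durch Integration von der Beschleunigung und Verwendung der Anfangsbedingung v(0) = 4, erhalten wir v(t) = -8·t^3 + 15·t^2 + 10·t + 4. Die Stammfunktion von der Geschwindigkeit, mit x(0) = 3, ergibt die Position: x(t) = -2·t^4 + 5·t^3 + 5·t^2 + 4·t + 3. Aus der Gleichung für die Position x(t) = -2·t^4 + 5·t^3 + 5·t^2 + 4·t + 3, setzen wir t = 3 ein und erhalten x = 33.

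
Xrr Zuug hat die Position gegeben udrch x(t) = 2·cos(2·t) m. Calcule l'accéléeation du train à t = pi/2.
Nous devons dériver notre équation de la position x(t) = 2·cos(2·t) 2 fois. En prenant d/dt de x(t), nous trouvons v(t) = -4·sin(2·t). En prenant d/dt de v(t), nous trouvons a(t) = -8·cos(2·t). Nous avons l'accélération a(t) = -8·cos(2·t). En substituant t = pi/2: a(pi/2) = 8.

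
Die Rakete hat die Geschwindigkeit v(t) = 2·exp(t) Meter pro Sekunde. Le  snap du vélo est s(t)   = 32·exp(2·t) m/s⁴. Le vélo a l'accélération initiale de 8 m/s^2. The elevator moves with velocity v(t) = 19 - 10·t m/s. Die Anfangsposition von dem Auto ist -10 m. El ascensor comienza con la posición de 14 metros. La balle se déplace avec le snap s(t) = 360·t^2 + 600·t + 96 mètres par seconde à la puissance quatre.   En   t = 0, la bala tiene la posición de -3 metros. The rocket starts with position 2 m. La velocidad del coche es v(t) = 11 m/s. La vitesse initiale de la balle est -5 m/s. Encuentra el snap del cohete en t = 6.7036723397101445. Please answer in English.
We must differentiate our velocity equation v(t) = 2·exp(t) 3 times. Taking d/dt of v(t), we find a(t) = 2·exp(t). Taking d/dt of a(t), we find j(t) = 2·exp(t). The derivative of jerk gives snap: s(t) = 2·exp(t). From the given snap equation s(t) = 2·exp(t), we substitute t = 6.7036723397101445 to get s = 1630.78948027313.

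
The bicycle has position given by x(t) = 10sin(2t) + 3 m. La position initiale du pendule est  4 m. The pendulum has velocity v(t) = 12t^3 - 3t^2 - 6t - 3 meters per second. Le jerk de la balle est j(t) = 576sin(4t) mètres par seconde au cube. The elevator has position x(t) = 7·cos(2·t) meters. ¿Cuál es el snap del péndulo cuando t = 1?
Debemos derivar nuestra ecuación de la velocidad v(t) = 12·t^3 - 3·t^2 - 6·t - 3 3 veces. Tomando d/dt de v(t), encontramos a(t) = 36·t^2 - 6·t - 6. Derivando la aceleración, obtenemos la sacudida: j(t) = 72·t - 6. Tomando d/dt de j(t), encontramos s(t) = 72. Usando s(t) = 72 y sustituyendo t = 1, encontramos s = 72.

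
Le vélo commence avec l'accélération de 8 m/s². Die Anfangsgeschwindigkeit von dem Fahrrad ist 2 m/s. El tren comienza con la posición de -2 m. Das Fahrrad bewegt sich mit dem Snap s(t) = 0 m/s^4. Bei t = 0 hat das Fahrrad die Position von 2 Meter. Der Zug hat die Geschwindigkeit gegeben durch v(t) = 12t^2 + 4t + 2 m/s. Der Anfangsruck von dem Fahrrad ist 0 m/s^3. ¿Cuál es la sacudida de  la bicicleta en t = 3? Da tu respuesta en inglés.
Starting from snap s(t) = 0, we take 1 antiderivative. The antiderivative of snap is jerk. Using j(0) = 0, we get j(t) = 0. We have jerk j(t) = 0. Substituting t = 3: j(3) = 0.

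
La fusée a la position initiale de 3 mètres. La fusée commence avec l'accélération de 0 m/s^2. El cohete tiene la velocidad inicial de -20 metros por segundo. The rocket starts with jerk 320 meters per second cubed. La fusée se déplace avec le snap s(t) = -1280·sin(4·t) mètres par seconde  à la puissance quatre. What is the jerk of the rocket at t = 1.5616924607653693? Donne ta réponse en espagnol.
Debemos encontrar la integral de nuestra ecuación del snap s(t) = -1280·sin(4·t) 1 vez. La antiderivada del snap es la sacudida. Usando j(0) = 320, obtenemos j(t) = 320·cos(4·t). Tenemos la sacudida j(t) = 320·cos(4·t). Sustituyendo t = 1.5616924607653693: j(1.5616924607653693) = 319.787849681376.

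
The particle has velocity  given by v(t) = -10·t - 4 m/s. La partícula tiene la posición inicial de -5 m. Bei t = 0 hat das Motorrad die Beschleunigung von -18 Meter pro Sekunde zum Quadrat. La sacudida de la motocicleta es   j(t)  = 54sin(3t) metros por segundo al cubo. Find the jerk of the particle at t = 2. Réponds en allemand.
Ausgehend von der Geschwindigkeit v(t) = -10·t - 4, nehmen wir 2 Ableitungen. Durch Ableiten von der Geschwindigkeit erhalten wir die Beschleunigung: a(t) = -10. Die Ableitung von der Beschleunigung ergibt den Ruck: j(t) = 0. Wir haben den Ruck j(t) = 0. Durch Einsetzen von t = 2: j(2) = 0.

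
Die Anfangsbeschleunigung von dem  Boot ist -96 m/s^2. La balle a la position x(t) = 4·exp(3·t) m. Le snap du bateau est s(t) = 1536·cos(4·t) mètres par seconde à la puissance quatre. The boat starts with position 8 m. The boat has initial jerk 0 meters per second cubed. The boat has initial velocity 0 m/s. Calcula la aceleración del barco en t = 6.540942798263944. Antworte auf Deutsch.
Um dies zu lösen, müssen wir 2 Integrale unserer Gleichung für den Snap s(t) = 1536·cos(4·t) finden. Durch Integration von dem Snap und Verwendung der Anfangsbedingung j(0) = 0, erhalten wir j(t) = 384·sin(4·t). Das Integral von dem Ruck ist die Beschleunigung. Mit a(0) = -96 erhalten wir a(t) = -96·cos(4·t). Aus der Gleichung für die Beschleunigung a(t) = -96·cos(4·t), setzen wir t = 6.540942798263944 ein und erhalten a = -49.3378161287011.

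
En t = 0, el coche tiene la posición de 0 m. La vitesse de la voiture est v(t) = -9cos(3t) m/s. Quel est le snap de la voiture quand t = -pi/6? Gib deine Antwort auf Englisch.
Starting from velocity v(t) = -9·cos(3·t), we take 3 derivatives. Taking d/dt of v(t), we find a(t) = 27·sin(3·t). The derivative of acceleration gives jerk: j(t) = 81·cos(3·t). Differentiating jerk, we get snap: s(t) = -243·sin(3·t). From the given snap equation s(t) = -243·sin(3·t), we substitute t = -pi/6 to get s = 243.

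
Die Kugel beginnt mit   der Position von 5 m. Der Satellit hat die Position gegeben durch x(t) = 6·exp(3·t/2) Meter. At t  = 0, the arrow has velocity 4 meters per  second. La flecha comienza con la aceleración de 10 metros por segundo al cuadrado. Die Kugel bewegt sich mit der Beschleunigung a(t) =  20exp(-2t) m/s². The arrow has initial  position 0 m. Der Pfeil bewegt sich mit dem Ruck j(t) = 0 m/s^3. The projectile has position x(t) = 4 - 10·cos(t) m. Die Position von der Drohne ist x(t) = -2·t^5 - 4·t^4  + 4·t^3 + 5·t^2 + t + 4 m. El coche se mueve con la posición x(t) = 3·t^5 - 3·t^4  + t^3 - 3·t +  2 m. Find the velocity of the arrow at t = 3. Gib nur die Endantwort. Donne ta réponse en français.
À t = 3, v = 34.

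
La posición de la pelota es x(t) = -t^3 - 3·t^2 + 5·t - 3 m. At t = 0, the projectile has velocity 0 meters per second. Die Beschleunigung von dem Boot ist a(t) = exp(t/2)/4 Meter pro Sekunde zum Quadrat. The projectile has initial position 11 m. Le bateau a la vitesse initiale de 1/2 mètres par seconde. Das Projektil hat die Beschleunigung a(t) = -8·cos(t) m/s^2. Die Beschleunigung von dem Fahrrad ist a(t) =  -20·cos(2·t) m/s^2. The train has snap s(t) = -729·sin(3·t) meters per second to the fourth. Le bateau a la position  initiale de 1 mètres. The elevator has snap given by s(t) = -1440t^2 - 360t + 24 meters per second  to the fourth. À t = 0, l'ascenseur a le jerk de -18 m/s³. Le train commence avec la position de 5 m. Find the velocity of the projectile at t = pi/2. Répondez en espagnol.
Partiendo de la aceleración a(t) = -8·cos(t), tomamos 1 integral. La antiderivada de la aceleración, con v(0) = 0, da la velocidad: v(t) = -8·sin(t). De la ecuación de la velocidad v(t) = -8·sin(t), sustituimos t = pi/2 para obtener v = -8.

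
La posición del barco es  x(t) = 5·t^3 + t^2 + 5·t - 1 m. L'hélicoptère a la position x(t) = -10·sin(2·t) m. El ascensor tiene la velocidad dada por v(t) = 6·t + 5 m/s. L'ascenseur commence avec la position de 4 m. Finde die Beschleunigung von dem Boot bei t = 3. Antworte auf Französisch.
En partant de la position x(t) = 5·t^3 + t^2 + 5·t - 1, nous prenons 2 dérivées. En prenant d/dt de x(t), nous trouvons v(t) = 15·t^2 + 2·t + 5. La dérivée de la vitesse donne l'accélération: a(t) = 30·t + 2. De l'équation de l'accélération a(t) = 30·t + 2, nous substituons t = 3 pour obtenir a = 92.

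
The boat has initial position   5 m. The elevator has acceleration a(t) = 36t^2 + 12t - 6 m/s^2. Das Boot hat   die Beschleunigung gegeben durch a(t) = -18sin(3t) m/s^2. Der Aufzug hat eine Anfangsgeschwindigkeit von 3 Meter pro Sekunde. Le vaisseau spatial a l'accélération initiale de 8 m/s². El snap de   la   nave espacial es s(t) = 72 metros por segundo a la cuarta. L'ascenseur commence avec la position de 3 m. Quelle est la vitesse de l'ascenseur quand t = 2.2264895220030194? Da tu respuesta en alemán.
Um dies zu lösen, müssen wir 1 Stammfunktion unserer Gleichung für die Beschleunigung a(t) = 36·t^2 + 12·t - 6 finden. Die Stammfunktion von der Beschleunigung ist die Geschwindigkeit. Mit v(0) = 3 erhalten wir v(t) = 12·t^3 + 6·t^2 - 6·t + 3. Mit v(t) = 12·t^3 + 6·t^2 - 6·t + 3 und Einsetzen von t = 2.2264895220030194, finden wir v = 151.831928008289.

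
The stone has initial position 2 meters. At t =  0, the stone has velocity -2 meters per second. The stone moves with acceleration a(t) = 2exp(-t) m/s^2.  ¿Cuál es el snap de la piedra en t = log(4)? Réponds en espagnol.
Partiendo de la aceleración a(t) = 2·exp(-t), tomamos 2 derivadas. Derivando la aceleración, obtenemos la sacudida: j(t) = -2·exp(-t). La derivada de la sacudida da el snap: s(t) = 2·exp(-t). Tenemos el snap s(t) = 2·exp(-t). Sustituyendo t = log(4): s(log(4)) = 1/2.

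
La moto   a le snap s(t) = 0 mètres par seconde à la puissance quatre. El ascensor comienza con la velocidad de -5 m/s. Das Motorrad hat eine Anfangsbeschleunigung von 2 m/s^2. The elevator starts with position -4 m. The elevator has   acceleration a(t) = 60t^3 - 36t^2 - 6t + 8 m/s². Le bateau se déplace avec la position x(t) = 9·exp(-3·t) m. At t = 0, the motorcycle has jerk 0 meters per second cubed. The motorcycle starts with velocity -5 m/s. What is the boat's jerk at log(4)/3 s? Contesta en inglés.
Starting from position x(t) = 9·exp(-3·t), we take 3 derivatives. The derivative of position gives velocity: v(t) = -27·exp(-3·t). Differentiating velocity, we get acceleration: a(t) = 81·exp(-3·t). Differentiating acceleration, we get jerk: j(t) = -243·exp(-3·t). From the given jerk equation j(t) = -243·exp(-3·t), we substitute t = log(4)/3 to get j = -243/4.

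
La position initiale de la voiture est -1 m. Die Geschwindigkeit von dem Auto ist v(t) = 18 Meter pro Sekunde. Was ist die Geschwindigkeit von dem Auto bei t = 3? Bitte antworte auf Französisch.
Nous avons la vitesse v(t) = 18. En substituant t = 3: v(3) = 18.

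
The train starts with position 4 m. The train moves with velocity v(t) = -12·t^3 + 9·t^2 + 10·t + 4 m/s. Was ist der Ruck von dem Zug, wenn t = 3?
Wir müssen unsere Gleichung für die Geschwindigkeit v(t) = -12·t^3 + 9·t^2 + 10·t + 4 2-mal ableiten. Die Ableitung von der Geschwindigkeit ergibt die Beschleunigung: a(t) = -36·t^2 + 18·t + 10. Mit d/dt von a(t) finden wir j(t) = 18 - 72·t. Mit j(t) = 18 - 72·t und Einsetzen von t = 3, finden wir j = -198.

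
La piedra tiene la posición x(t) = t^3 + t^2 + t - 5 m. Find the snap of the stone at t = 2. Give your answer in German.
Um dies zu lösen, müssen wir 4 Ableitungen unserer Gleichung für die Position x(t) = t^3 + t^2 + t - 5 nehmen. Mit d/dt von x(t) finden wir v(t) = 3·t^2 + 2·t + 1. Die Ableitung von der Geschwindigkeit ergibt die Beschleunigung: a(t) = 6·t + 2. Durch Ableiten von der Beschleunigung erhalten wir den Ruck: j(t) = 6. Die Ableitung von dem Ruck ergibt den Snap: s(t) = 0. Mit s(t) = 0 und Einsetzen von t = 2, finden wir s = 0.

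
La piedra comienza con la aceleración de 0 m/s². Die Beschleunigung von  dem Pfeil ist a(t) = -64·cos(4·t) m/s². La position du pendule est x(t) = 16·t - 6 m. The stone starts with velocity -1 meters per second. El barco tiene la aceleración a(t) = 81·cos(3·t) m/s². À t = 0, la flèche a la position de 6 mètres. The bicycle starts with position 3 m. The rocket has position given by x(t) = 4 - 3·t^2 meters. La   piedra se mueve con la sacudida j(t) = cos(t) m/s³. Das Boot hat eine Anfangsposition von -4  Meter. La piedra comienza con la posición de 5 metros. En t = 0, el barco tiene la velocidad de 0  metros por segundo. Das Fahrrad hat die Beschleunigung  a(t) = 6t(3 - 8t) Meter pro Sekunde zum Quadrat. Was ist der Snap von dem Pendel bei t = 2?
Wir müssen unsere Gleichung für die Position x(t) = 16·t - 6 4-mal ableiten. Die Ableitung von der Position ergibt die Geschwindigkeit: v(t) = 16. Die Ableitung von der Geschwindigkeit ergibt die Beschleunigung: a(t) = 0. Durch Ableiten von der Beschleunigung erhalten wir den Ruck: j(t) = 0. Durch Ableiten von dem Ruck erhalten wir den Snap: s(t) = 0. Wir haben den Snap s(t) = 0. Durch Einsetzen von t = 2: s(2) = 0.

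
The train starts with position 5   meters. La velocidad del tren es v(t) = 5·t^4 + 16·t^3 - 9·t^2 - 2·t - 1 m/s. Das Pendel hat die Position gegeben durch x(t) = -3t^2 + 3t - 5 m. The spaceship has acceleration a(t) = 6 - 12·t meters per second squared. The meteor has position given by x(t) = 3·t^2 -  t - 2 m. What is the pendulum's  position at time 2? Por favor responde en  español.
De la ecuación de la posición x(t) = -3·t^2 + 3·t - 5, sustituimos t = 2 para obtener x = -11.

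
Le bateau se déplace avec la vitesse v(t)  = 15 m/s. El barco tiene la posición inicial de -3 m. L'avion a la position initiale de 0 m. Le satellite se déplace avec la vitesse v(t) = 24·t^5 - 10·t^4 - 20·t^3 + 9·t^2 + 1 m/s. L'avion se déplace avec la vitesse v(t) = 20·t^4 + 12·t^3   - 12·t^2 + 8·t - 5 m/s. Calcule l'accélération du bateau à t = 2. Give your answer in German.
Um dies zu lösen, müssen wir 1 Ableitung unserer Gleichung für die Geschwindigkeit v(t) = 15 nehmen. Durch Ableiten von der Geschwindigkeit erhalten wir die Beschleunigung: a(t) = 0. Mit a(t) = 0 und Einsetzen von t = 2, finden wir a = 0.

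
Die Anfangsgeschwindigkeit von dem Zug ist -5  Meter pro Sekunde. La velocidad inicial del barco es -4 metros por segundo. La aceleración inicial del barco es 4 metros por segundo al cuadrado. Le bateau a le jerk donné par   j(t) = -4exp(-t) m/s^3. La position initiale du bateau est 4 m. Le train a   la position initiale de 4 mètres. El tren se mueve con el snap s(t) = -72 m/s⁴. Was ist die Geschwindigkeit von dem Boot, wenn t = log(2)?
Ausgehend von dem Ruck j(t) = -4·exp(-t), nehmen wir 2 Stammfunktionen. Die Stammfunktion von dem Ruck ist die Beschleunigung. Mit a(0) = 4 erhalten wir a(t) = 4·exp(-t). Durch Integration von der Beschleunigung und Verwendung der Anfangsbedingung v(0) = -4, erhalten wir v(t) = -4·exp(-t). Wir haben die Geschwindigkeit v(t) = -4·exp(-t). Durch Einsetzen von t = log(2): v(log(2)) = -2.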